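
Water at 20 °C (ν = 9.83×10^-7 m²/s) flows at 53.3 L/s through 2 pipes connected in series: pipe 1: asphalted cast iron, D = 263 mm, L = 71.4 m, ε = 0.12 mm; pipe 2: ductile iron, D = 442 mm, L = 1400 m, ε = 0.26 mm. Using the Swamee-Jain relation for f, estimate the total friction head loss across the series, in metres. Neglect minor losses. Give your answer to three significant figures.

H ≈ 0.629 m

Pipe 1: V = 0.9811 m/s, Re = 2.62×10^5, ε/D = 4.56×10^-4, f = 0.01826, h_1 = f(L/D)V²/2g = 0.2432 m
Pipe 2: V = 0.3474 m/s, Re = 1.56×10^5, ε/D = 5.88×10^-4, f = 0.01981, h_2 = f(L/D)V²/2g = 0.3860 m
Series → Q common, losses add: H = Σh = 0.6292 m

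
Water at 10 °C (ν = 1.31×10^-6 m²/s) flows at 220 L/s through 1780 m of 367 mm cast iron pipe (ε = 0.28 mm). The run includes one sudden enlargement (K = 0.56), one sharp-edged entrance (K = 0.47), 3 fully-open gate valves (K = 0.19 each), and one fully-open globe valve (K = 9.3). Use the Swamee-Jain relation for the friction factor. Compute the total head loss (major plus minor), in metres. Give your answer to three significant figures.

H_L ≈ 22.9 m

V = 4Q/(πD²) = 2.080 m/s; V²/2g = 0.2204 m
Re = 5.83×10^5, ε/D = 7.63×10^-4 → f = 0.01914 (Swamee-Jain)
Major: h_f = f(L/D)·V²/2g = 0.01914·4850·0.2204 = 20.47 m
Minor: ΣK = 10.9; h_m = ΣK·V²/2g = 2.403 m
Total H_L = 20.47 + 2.403 = 22.87 m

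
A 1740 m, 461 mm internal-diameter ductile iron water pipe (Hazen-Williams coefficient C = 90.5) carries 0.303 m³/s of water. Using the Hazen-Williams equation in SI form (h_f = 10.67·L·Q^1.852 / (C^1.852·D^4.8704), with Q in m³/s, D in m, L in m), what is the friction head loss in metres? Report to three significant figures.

h_f ≈ 21.0 m

h_f = 10.67·1740·0.303^1.852 / (90.5^1.852·0.461^4.8704) = 21.02 m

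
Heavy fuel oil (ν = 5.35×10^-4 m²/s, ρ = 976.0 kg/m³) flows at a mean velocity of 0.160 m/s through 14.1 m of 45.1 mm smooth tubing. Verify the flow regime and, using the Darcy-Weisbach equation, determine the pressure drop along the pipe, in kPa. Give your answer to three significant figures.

Δp ≈ 18.5 kPa

Re = VD/ν = 0.160·0.04510/5.35×10^-4 = 13.5 → laminar (Re < 2300)
f = 64/Re = 4.745
h_f = f(L/D)V²/(2g) = 4.745·(14.1/0.04510)·0.160²/(2·9.81) = 1.936 m
Δp = ρg·h_f = 976.0·9.81·1.936 = 18.53 kPa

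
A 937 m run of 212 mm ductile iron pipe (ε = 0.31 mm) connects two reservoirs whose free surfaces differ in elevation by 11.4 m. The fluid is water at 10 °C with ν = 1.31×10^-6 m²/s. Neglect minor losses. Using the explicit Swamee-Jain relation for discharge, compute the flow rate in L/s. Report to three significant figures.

Q ≈ 52.9 L/s

Swamee-Jain (Type II): Q = -0.965·√(gD⁵h_f/L)·ln[ε/(3.7D) + √(3.17ν²L/(gD³h_f))]
√(gD⁵h_f/L) = √(9.81·0.212⁵·11.4/937) = 0.007149
ε/(3.7D) = 3.95×10^-4; √(3.17ν²L/(gD³h_f)) = 6.92×10^-5
Q = -0.965·0.007149·ln(4.644×10^-4) = 0.05295 m³/s
Check: V = 1.50 m/s, Re = 2.43×10^5, f = 0.02266, h_f = 11.5 m ≈ 11.4 m ✓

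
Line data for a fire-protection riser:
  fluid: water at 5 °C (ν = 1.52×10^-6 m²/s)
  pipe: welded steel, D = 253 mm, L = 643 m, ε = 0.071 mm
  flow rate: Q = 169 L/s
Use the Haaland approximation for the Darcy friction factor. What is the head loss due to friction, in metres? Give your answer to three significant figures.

V = 4Q/(πD²) = 4·0.169/(π·0.253²) = 3.362 m/s
Re = VD/ν = 3.362·0.253/1.52×10^-6 = 5.60×10^5 → turbulent
ε/D = 0.071/253 = 2.81×10^-4
Haaland: f = 0.01588
h_f = f(L/D)V²/(2g) = 0.01588·(643/0.253)·3.362²/(2·9.81) = 23.25 m

h_f ≈ 23.2 m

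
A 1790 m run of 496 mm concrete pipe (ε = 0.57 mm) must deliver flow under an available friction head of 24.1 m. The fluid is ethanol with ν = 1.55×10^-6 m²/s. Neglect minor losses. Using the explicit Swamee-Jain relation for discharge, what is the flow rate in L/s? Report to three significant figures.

Q ≈ 487 L/s

Swamee-Jain (Type II): Q = -0.965·√(gD⁵h_f/L)·ln[ε/(3.7D) + √(3.17ν²L/(gD³h_f))]
√(gD⁵h_f/L) = √(9.81·0.496⁵·24.1/1790) = 0.06297
ε/(3.7D) = 3.11×10^-4; √(3.17ν²L/(gD³h_f)) = 2.17×10^-5
Q = -0.965·0.06297·ln(3.323×10^-4) = 0.4867 m³/s
Check: V = 2.52 m/s, Re = 8.06×10^5, f = 0.02075, h_f = 24.2 m ≈ 24.1 m ✓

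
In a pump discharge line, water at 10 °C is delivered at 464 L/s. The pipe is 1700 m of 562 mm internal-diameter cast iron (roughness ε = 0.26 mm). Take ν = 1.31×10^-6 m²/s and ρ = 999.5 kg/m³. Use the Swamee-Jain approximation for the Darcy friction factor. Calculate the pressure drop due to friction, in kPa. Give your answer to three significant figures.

V = 4Q/(πD²) = 4·0.464/(π·0.562²) = 1.870 m/s
Re = VD/ν = 1.870·0.562/1.31×10^-6 = 8.02×10^5 → turbulent
ε/D = 0.26/562 = 4.63×10^-4
Swamee-Jain: f = 0.01717
h_f = f(L/D)V²/(2g) = 0.01717·(1700/0.562)·1.870²/(2·9.81) = 9.263 m
Δp = ρg·h_f = 999.5·9.81·9.263 = 90.82 kPa

Δp ≈ 90.8 kPa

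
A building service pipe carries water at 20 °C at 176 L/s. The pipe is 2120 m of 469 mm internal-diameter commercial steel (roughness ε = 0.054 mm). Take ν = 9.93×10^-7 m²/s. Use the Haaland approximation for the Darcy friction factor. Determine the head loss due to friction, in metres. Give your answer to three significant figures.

h_f ≈ 3.47 m

V = 4Q/(πD²) = 4·0.176/(π·0.469²) = 1.019 m/s
Re = VD/ν = 1.019·0.469/9.93×10^-7 = 4.81×10^5 → turbulent
ε/D = 0.054/469 = 1.15×10^-4
Haaland: f = 0.01449
h_f = f(L/D)V²/(2g) = 0.01449·(2120/0.469)·1.019²/(2·9.81) = 3.466 m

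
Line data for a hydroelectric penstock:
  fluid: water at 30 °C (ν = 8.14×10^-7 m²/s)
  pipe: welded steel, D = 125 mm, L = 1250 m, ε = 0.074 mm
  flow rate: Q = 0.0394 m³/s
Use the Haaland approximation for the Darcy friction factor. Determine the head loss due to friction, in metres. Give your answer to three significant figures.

h_f ≈ 95.3 m

V = 4Q/(πD²) = 4·0.0394/(π·0.125²) = 3.211 m/s
Re = VD/ν = 3.211·0.125/8.14×10^-7 = 4.93×10^5 → turbulent
ε/D = 0.074/125 = 5.92×10^-4
Haaland: f = 0.01815
h_f = f(L/D)V²/(2g) = 0.01815·(1250/0.125)·3.211²/(2·9.81) = 95.35 m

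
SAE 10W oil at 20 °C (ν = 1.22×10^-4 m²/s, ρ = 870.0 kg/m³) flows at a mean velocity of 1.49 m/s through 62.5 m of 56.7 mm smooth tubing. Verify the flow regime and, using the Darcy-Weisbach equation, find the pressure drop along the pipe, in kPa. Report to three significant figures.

Δp ≈ 98.4 kPa

Re = VD/ν = 1.49·0.05670/1.22×10^-4 = 692 → laminar (Re < 2300)
f = 64/Re = 0.09242
h_f = f(L/D)V²/(2g) = 0.09242·(62.5/0.05670)·1.49²/(2·9.81) = 11.53 m
Δp = ρg·h_f = 870.0·9.81·11.53 = 98.39 kPa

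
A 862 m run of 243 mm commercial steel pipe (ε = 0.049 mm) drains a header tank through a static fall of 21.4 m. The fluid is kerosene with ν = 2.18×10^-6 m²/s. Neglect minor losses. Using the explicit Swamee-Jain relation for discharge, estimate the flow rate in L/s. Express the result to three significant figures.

Q ≈ 125 L/s

Swamee-Jain (Type II): Q = -0.965·√(gD⁵h_f/L)·ln[ε/(3.7D) + √(3.17ν²L/(gD³h_f))]
√(gD⁵h_f/L) = √(9.81·0.243⁵·21.4/862) = 0.01436
ε/(3.7D) = 5.45×10^-5; √(3.17ν²L/(gD³h_f)) = 6.57×10^-5
Q = -0.965·0.01436·ln(1.202×10^-4) = 0.1251 m³/s
Check: V = 2.70 m/s, Re = 3.01×10^5, f = 0.01632, h_f = 21.5 m ≈ 21.4 m ✓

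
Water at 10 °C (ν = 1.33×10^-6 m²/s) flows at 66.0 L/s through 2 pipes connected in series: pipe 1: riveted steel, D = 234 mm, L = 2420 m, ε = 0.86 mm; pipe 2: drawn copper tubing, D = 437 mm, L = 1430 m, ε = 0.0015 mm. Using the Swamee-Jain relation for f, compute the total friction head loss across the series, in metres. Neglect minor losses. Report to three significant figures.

Pipe 1: V = 1.535 m/s, Re = 2.70×10^5, ε/D = 0.00368, f = 0.02831, h_1 = f(L/D)V²/2g = 35.15 m
Pipe 2: V = 0.4400 m/s, Re = 1.45×10^5, ε/D = 3.43×10^-6, f = 0.01659, h_2 = f(L/D)V²/2g = 0.5357 m
Series → Q common, losses add: H = Σh = 35.68 m

H ≈ 35.7 m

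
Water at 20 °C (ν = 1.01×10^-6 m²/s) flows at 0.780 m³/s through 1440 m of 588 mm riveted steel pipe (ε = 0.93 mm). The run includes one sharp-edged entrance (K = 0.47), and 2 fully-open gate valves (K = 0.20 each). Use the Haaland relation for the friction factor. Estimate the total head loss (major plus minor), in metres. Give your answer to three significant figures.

H_L ≈ 23.2 m

V = 4Q/(πD²) = 2.872 m/s; V²/2g = 0.4205 m
Re = 1.67×10^6, ε/D = 0.00158 → f = 0.02218 (Haaland)
Major: h_f = f(L/D)·V²/2g = 0.02218·2449·0.4205 = 22.85 m
Minor: ΣK = 0.870; h_m = ΣK·V²/2g = 0.3659 m
Total H_L = 22.85 + 0.3659 = 23.21 m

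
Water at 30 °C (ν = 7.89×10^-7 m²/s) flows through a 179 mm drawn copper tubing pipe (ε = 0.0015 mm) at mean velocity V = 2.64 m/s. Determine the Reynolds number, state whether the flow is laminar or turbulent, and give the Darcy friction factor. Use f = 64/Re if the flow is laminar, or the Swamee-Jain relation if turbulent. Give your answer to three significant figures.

Re = VD/ν = 2.640·0.179/7.89×10^-7 = 5.99×10^5
Re > 4000 → turbulent; ε/D = 8.38×10^-6
Swamee-Jain: f = 0.01283

Re ≈ 5.99×10^5; turbulent; f ≈ 0.0128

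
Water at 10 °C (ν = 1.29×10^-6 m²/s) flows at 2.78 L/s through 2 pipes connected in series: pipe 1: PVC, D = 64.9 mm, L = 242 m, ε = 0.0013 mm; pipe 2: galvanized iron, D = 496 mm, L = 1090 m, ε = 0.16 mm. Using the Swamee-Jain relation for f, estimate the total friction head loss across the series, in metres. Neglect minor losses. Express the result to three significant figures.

Pipe 1: V = 0.8404 m/s, Re = 4.23×10^4, ε/D = 2.00×10^-5, f = 0.02164, h_1 = f(L/D)V²/2g = 2.905 m
Pipe 2: V = 0.01439 m/s, Re = 5530, ε/D = 3.23×10^-4, f = 0.03714, h_2 = f(L/D)V²/2g = 8.611×10^-4 m
Series → Q common, losses add: H = Σh = 2.906 m

H ≈ 2.91 m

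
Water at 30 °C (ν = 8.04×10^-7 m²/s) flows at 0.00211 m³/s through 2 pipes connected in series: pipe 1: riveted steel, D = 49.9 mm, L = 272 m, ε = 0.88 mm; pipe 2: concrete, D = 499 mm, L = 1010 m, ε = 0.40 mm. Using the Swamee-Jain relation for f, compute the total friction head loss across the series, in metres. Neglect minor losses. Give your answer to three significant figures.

H ≈ 15.3 m

Pipe 1: V = 1.079 m/s, Re = 6.70×10^4, ε/D = 0.0176, f = 0.04731, h_1 = f(L/D)V²/2g = 15.30 m
Pipe 2: V = 0.01079 m/s, Re = 6700, ε/D = 8.02×10^-4, f = 0.03584, h_2 = f(L/D)V²/2g = 4.304×10^-4 m
Series → Q common, losses add: H = Σh = 15.30 m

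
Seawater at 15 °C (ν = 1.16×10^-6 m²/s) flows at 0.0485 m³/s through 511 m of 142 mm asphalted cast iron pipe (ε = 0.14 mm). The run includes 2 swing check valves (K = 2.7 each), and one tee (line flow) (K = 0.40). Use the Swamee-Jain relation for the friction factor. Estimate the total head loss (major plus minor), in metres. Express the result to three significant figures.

H_L ≈ 38.0 m

V = 4Q/(πD²) = 3.062 m/s; V²/2g = 0.4780 m
Re = 3.75×10^5, ε/D = 9.86×10^-4 → f = 0.02050 (Swamee-Jain)
Major: h_f = f(L/D)·V²/2g = 0.02050·3599·0.4780 = 35.26 m
Minor: ΣK = 5.80; h_m = ΣK·V²/2g = 2.773 m
Total H_L = 35.26 + 2.773 = 38.03 m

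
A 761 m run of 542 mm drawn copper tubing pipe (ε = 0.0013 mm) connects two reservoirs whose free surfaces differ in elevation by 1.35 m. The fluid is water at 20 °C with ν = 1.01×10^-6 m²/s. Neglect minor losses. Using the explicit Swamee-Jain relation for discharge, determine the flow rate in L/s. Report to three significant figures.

Swamee-Jain (Type II): Q = -0.965·√(gD⁵h_f/L)·ln[ε/(3.7D) + √(3.17ν²L/(gD³h_f))]
√(gD⁵h_f/L) = √(9.81·0.542⁵·1.35/761) = 0.02853
ε/(3.7D) = 6.48×10^-7; √(3.17ν²L/(gD³h_f)) = 3.42×10^-5
Q = -0.965·0.02853·ln(3.481×10^-5) = 0.2826 m³/s
Check: V = 1.22 m/s, Re = 6.57×10^5, f = 0.01252, h_f = 1.34 m ≈ 1.35 m ✓

Q ≈ 283 L/s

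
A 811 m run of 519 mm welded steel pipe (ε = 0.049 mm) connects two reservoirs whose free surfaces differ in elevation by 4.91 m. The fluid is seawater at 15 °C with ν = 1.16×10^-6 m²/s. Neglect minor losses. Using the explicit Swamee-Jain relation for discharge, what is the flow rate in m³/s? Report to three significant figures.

Q ≈ 0.454 m³/s

Swamee-Jain (Type II): Q = -0.965·√(gD⁵h_f/L)·ln[ε/(3.7D) + √(3.17ν²L/(gD³h_f))]
√(gD⁵h_f/L) = √(9.81·0.519⁵·4.91/811) = 0.04729
ε/(3.7D) = 2.55×10^-5; √(3.17ν²L/(gD³h_f)) = 2.27×10^-5
Q = -0.965·0.04729·ln(4.818×10^-5) = 0.4536 m³/s
Check: V = 2.14 m/s, Re = 9.59×10^5, f = 0.01347, h_f = 4.93 m ≈ 4.91 m ✓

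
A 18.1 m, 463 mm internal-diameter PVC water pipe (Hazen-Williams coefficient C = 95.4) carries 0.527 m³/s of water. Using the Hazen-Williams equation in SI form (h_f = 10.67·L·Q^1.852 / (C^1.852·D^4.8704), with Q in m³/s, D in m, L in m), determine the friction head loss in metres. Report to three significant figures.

h_f = 10.67·18.1·0.527^1.852 / (95.4^1.852·0.463^4.8704) = 0.5411 m

h_f ≈ 0.541 m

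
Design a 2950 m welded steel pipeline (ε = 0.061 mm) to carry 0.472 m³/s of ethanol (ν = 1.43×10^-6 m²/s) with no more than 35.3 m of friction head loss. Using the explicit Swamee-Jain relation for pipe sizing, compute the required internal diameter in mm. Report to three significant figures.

Swamee-Jain (Type III): D = 0.66·[ε^1.25·(LQ²/(gh_f))^4.75 + ν·Q^9.4·(L/(gh_f))^5.2]^0.04
LQ²/(gh_f) = 1.898; L/(gh_f) = 8.519
Term 1 = ε^1.25·(…)^4.75 = 1.13×10^-4; Term 2 = ν·Q^9.4·(…)^5.2 = 8.48×10^-5
D = 0.66·(1.13×10^-4 + 8.48×10^-5)^0.04 = 0.4692 m = 469 mm
Check: V = 2.73 m/s, Re = 8.96×10^5, f = 0.01404, h_f = 33.5 m ≈ 35.3 m ✓

D ≈ 469 mm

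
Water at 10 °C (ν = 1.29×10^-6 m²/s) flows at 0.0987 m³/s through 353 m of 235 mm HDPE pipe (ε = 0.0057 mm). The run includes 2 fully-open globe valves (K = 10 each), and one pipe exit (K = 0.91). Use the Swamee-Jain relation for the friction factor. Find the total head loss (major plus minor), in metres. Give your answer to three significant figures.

V = 4Q/(πD²) = 2.276 m/s; V²/2g = 0.2639 m
Re = 4.15×10^5, ε/D = 2.43×10^-5 → f = 0.01388 (Swamee-Jain)
Major: h_f = f(L/D)·V²/2g = 0.01388·1502·0.2639 = 5.503 m
Minor: ΣK = 20.9; h_m = ΣK·V²/2g = 5.519 m
Total H_L = 5.503 + 5.519 = 11.02 m

H_L ≈ 11.0 m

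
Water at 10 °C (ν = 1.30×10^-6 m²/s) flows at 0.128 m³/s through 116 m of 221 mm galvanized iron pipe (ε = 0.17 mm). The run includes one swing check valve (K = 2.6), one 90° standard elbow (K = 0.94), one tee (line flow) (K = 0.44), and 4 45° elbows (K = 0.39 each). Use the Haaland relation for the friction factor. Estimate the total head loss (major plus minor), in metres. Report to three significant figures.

H_L ≈ 8.81 m

V = 4Q/(πD²) = 3.337 m/s; V²/2g = 0.5675 m
Re = 5.67×10^5, ε/D = 7.69×10^-4 → f = 0.01903 (Haaland)
Major: h_f = f(L/D)·V²/2g = 0.01903·524.9·0.5675 = 5.669 m
Minor: ΣK = 5.54; h_m = ΣK·V²/2g = 3.144 m
Total H_L = 5.669 + 3.144 = 8.813 m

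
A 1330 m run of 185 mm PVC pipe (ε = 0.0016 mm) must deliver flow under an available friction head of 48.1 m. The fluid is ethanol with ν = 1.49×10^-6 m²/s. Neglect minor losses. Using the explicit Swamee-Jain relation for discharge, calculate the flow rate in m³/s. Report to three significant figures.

Q ≈ 0.0825 m³/s

Swamee-Jain (Type II): Q = -0.965·√(gD⁵h_f/L)·ln[ε/(3.7D) + √(3.17ν²L/(gD³h_f))]
√(gD⁵h_f/L) = √(9.81·0.185⁵·48.1/1330) = 0.008768
ε/(3.7D) = 2.34×10^-6; √(3.17ν²L/(gD³h_f)) = 5.60×10^-5
Q = -0.965·0.008768·ln(5.831×10^-5) = 0.08250 m³/s
Check: V = 3.07 m/s, Re = 3.81×10^5, f = 0.01387, h_f = 47.9 m ≈ 48.1 m ✓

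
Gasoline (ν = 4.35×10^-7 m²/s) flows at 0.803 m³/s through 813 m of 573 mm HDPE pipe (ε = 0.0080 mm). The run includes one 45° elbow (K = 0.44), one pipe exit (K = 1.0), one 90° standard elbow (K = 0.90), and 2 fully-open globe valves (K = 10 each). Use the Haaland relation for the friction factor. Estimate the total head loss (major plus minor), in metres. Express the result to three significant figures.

V = 4Q/(πD²) = 3.114 m/s; V²/2g = 0.4942 m
Re = 4.10×10^6, ε/D = 1.40×10^-5 → f = 0.009917 (Haaland)
Major: h_f = f(L/D)·V²/2g = 0.009917·1419·0.4942 = 6.954 m
Minor: ΣK = 22.3; h_m = ΣK·V²/2g = 11.04 m
Total H_L = 6.954 + 11.04 = 18.00 m

H_L ≈ 18.0 m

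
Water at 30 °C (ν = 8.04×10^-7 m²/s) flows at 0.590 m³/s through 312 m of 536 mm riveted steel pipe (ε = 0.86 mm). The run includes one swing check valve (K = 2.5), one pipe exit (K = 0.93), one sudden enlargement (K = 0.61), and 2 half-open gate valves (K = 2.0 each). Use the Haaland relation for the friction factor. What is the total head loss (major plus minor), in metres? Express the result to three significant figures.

V = 4Q/(πD²) = 2.615 m/s; V²/2g = 0.3485 m
Re = 1.74×10^6, ε/D = 0.00160 → f = 0.02226 (Haaland)
Major: h_f = f(L/D)·V²/2g = 0.02226·582.1·0.3485 = 4.515 m
Minor: ΣK = 8.04; h_m = ΣK·V²/2g = 2.802 m
Total H_L = 4.515 + 2.802 = 7.317 m

H_L ≈ 7.32 m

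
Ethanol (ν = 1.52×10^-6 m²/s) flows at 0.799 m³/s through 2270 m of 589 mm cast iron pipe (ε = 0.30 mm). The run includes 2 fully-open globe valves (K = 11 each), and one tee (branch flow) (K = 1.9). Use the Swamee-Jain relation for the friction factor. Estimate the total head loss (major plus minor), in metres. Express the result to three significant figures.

V = 4Q/(πD²) = 2.932 m/s; V²/2g = 0.4383 m
Re = 1.14×10^6, ε/D = 5.09×10^-4 → f = 0.01730 (Swamee-Jain)
Major: h_f = f(L/D)·V²/2g = 0.01730·3854·0.4383 = 29.22 m
Minor: ΣK = 23.9; h_m = ΣK·V²/2g = 10.47 m
Total H_L = 29.22 + 10.47 = 39.70 m

H_L ≈ 39.7 m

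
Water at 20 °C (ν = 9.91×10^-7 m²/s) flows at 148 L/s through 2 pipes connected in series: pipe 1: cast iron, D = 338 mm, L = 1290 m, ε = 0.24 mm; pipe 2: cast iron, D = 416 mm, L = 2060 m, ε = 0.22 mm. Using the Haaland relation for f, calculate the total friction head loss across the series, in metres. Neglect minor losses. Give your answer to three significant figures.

H ≈ 15.2 m

Pipe 1: V = 1.649 m/s, Re = 5.63×10^5, ε/D = 7.10×10^-4, f = 0.01873, h_1 = f(L/D)V²/2g = 9.910 m
Pipe 2: V = 1.089 m/s, Re = 4.57×10^5, ε/D = 5.29×10^-4, f = 0.01783, h_2 = f(L/D)V²/2g = 5.335 m
Series → Q common, losses add: H = Σh = 15.25 m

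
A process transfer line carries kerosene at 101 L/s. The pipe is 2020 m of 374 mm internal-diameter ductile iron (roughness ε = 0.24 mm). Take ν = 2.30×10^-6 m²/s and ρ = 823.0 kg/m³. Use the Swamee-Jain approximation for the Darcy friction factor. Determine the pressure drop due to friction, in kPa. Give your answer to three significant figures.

V = 4Q/(πD²) = 4·0.101/(π·0.374²) = 0.9194 m/s
Re = VD/ν = 0.9194·0.374/2.30×10^-6 = 1.49×10^5 → turbulent
ε/D = 0.24/374 = 6.42×10^-4
Swamee-Jain: f = 0.02014
h_f = f(L/D)V²/(2g) = 0.02014·(2020/0.374)·0.9194²/(2·9.81) = 4.686 m
Δp = ρg·h_f = 823.0·9.81·4.686 = 37.84 kPa

Δp ≈ 37.8 kPa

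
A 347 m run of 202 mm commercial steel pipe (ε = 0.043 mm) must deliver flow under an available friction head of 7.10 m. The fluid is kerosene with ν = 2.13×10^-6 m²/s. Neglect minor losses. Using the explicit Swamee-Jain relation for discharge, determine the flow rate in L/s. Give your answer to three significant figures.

Q ≈ 69.8 L/s

Swamee-Jain (Type II): Q = -0.965·√(gD⁵h_f/L)·ln[ε/(3.7D) + √(3.17ν²L/(gD³h_f))]
√(gD⁵h_f/L) = √(9.81·0.202⁵·7.10/347) = 0.008216
ε/(3.7D) = 5.75×10^-5; √(3.17ν²L/(gD³h_f)) = 9.32×10^-5
Q = -0.965·0.008216·ln(1.508×10^-4) = 0.06977 m³/s
Check: V = 2.18 m/s, Re = 2.06×10^5, f = 0.01715, h_f = 7.12 m ≈ 7.10 m ✓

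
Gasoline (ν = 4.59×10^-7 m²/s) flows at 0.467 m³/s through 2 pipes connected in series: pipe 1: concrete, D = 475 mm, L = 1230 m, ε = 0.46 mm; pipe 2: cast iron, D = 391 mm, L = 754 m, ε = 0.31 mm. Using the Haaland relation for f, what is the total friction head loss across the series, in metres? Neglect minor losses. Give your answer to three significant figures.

H ≈ 45.8 m

Pipe 1: V = 2.635 m/s, Re = 2.73×10^6, ε/D = 9.68×10^-4, f = 0.01962, h_1 = f(L/D)V²/2g = 17.99 m
Pipe 2: V = 3.889 m/s, Re = 3.31×10^6, ε/D = 7.93×10^-4, f = 0.01871, h_2 = f(L/D)V²/2g = 27.81 m
Series → Q common, losses add: H = Σh = 45.80 m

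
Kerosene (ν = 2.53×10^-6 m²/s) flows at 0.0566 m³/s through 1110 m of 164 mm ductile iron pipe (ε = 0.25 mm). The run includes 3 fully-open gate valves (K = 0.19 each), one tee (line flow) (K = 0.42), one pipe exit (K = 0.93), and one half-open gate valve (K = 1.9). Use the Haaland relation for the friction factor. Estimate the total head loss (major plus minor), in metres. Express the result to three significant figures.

V = 4Q/(πD²) = 2.679 m/s; V²/2g = 0.3659 m
Re = 1.74×10^5, ε/D = 0.00152 → f = 0.02293 (Haaland)
Major: h_f = f(L/D)·V²/2g = 0.02293·6768·0.3659 = 56.80 m
Minor: ΣK = 3.82; h_m = ΣK·V²/2g = 1.398 m
Total H_L = 56.80 + 1.398 = 58.20 m

H_L ≈ 58.2 m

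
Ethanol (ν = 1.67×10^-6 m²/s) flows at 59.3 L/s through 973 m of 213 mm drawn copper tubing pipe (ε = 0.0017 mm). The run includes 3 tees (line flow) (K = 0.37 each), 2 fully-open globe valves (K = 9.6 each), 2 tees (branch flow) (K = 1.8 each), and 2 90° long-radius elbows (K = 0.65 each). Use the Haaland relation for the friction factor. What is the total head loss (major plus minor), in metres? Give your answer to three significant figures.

H_L ≈ 13.5 m

V = 4Q/(πD²) = 1.664 m/s; V²/2g = 0.1412 m
Re = 2.12×10^5, ε/D = 7.98×10^-6 → f = 0.01537 (Haaland)
Major: h_f = f(L/D)·V²/2g = 0.01537·4568·0.1412 = 9.911 m
Minor: ΣK = 25.2; h_m = ΣK·V²/2g = 3.559 m
Total H_L = 9.911 + 3.559 = 13.47 m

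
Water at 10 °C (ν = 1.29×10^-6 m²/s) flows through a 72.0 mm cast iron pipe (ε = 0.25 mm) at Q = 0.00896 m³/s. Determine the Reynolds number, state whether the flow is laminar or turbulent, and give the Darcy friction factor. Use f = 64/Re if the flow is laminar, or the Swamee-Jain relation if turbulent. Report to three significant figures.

Re ≈ 1.23×10^5; turbulent; f ≈ 0.0285

V = 4Q/(πD²) = 2.201 m/s
Re = VD/ν = 2.201·0.0720/1.29×10^-6 = 1.23×10^5
Re > 4000 → turbulent; ε/D = 0.00347
Swamee-Jain: f = 0.02848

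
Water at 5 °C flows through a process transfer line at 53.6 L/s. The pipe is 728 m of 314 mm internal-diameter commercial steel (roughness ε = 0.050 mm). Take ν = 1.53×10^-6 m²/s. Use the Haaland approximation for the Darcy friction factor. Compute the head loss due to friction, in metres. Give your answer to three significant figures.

h_f ≈ 0.990 m

V = 4Q/(πD²) = 4·0.0536/(π·0.314²) = 0.6922 m/s
Re = VD/ν = 0.6922·0.314/1.53×10^-6 = 1.42×10^5 → turbulent
ε/D = 0.050/314 = 1.59×10^-4
Haaland: f = 0.01748
h_f = f(L/D)V²/(2g) = 0.01748·(728/0.314)·0.6922²/(2·9.81) = 0.9897 m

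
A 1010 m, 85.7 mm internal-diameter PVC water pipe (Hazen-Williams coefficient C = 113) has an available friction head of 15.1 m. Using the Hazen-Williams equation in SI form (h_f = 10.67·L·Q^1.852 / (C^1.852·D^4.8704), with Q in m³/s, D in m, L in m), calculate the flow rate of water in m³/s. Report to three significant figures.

Rearranging: Q = [h_f·C^1.852·D^4.8704 / (10.67·L)]^(1/1.852)
Q = [15.1·113^1.852·0.0857^4.8704 / (10.67·1010)]^0.540 = 0.005085 m³/s

Q ≈ 0.00508 m³/s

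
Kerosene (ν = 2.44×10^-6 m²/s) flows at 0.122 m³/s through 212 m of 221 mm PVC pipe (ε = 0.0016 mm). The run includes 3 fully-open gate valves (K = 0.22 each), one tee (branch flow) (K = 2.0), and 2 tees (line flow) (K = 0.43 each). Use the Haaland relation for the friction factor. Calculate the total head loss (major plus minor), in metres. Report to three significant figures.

H_L ≈ 8.99 m

V = 4Q/(πD²) = 3.180 m/s; V²/2g = 0.5156 m
Re = 2.88×10^5, ε/D = 7.24×10^-6 → f = 0.01451 (Haaland)
Major: h_f = f(L/D)·V²/2g = 0.01451·959.3·0.5156 = 7.175 m
Minor: ΣK = 3.52; h_m = ΣK·V²/2g = 1.815 m
Total H_L = 7.175 + 1.815 = 8.990 m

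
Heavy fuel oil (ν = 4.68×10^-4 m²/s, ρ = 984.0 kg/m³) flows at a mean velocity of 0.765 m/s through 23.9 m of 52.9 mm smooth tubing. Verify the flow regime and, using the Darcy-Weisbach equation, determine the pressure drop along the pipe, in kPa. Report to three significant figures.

Δp ≈ 96.3 kPa

Re = VD/ν = 0.765·0.05290/4.68×10^-4 = 86.5 → laminar (Re < 2300)
f = 64/Re = 0.7401
h_f = f(L/D)V²/(2g) = 0.7401·(23.9/0.05290)·0.765²/(2·9.81) = 9.974 m
Δp = ρg·h_f = 984.0·9.81·9.974 = 96.28 kPa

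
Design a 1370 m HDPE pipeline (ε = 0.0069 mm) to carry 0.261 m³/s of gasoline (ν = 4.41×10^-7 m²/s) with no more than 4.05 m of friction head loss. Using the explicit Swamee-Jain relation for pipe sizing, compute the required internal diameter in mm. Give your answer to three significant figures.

Swamee-Jain (Type III): D = 0.66·[ε^1.25·(LQ²/(gh_f))^4.75 + ν·Q^9.4·(L/(gh_f))^5.2]^0.04
LQ²/(gh_f) = 2.349; L/(gh_f) = 34.48
Term 1 = ε^1.25·(…)^4.75 = 2.04×10^-5; Term 2 = ν·Q^9.4·(…)^5.2 = 1.43×10^-4
D = 0.66·(2.04×10^-5 + 1.43×10^-4)^0.04 = 0.4657 m = 466 mm
Check: V = 1.53 m/s, Re = 1.62×10^6, f = 0.01120, h_f = 3.94 m ≈ 4.05 m ✓

D ≈ 466 mm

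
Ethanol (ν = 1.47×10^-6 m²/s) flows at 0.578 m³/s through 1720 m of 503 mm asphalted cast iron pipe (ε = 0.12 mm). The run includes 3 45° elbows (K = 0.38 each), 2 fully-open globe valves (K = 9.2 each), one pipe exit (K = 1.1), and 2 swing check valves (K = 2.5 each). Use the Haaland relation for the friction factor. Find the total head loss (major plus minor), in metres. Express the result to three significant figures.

V = 4Q/(πD²) = 2.909 m/s; V²/2g = 0.4312 m
Re = 9.95×10^5, ε/D = 2.39×10^-4 → f = 0.01501 (Haaland)
Major: h_f = f(L/D)·V²/2g = 0.01501·3419·0.4312 = 22.14 m
Minor: ΣK = 25.6; h_m = ΣK·V²/2g = 11.06 m
Total H_L = 22.14 + 11.06 = 33.20 m

H_L ≈ 33.2 m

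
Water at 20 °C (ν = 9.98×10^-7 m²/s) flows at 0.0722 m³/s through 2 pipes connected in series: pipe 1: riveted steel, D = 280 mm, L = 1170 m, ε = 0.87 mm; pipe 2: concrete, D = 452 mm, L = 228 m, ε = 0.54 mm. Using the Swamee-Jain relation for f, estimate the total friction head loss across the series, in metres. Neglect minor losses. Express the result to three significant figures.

H ≈ 8.01 m

Pipe 1: V = 1.173 m/s, Re = 3.29×10^5, ε/D = 0.00311, f = 0.02697, h_1 = f(L/D)V²/2g = 7.896 m
Pipe 2: V = 0.4500 m/s, Re = 2.04×10^5, ε/D = 0.00119, f = 0.02191, h_2 = f(L/D)V²/2g = 0.1140 m
Series → Q common, losses add: H = Σh = 8.010 m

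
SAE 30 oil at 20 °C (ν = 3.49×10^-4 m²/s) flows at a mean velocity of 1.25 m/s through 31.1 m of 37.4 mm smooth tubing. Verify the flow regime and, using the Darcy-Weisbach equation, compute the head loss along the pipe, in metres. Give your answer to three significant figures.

h_f ≈ 31.6 m

Re = VD/ν = 1.25·0.03740/3.49×10^-4 = 134 → laminar (Re < 2300)
f = 64/Re = 0.4778
h_f = f(L/D)V²/(2g) = 0.4778·(31.1/0.03740)·1.25²/(2·9.81) = 31.64 m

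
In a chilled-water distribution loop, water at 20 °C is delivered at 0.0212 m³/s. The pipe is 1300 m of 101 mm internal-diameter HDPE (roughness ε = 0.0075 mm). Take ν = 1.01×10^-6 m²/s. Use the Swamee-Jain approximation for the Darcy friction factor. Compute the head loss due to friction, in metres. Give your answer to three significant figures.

h_f ≈ 71.1 m

V = 4Q/(πD²) = 4·0.0212/(π·0.101²) = 2.646 m/s
Re = VD/ν = 2.646·0.101/1.01×10^-6 = 2.65×10^5 → turbulent
ε/D = 0.0075/101 = 7.43×10^-5
Swamee-Jain: f = 0.01548
h_f = f(L/D)V²/(2g) = 0.01548·(1300/0.101)·2.646²/(2·9.81) = 71.09 m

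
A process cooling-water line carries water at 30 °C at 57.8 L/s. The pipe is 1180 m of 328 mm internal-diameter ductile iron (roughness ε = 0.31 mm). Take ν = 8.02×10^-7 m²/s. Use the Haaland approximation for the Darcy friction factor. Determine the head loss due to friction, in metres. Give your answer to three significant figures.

V = 4Q/(πD²) = 4·0.0578/(π·0.328²) = 0.6841 m/s
Re = VD/ν = 0.6841·0.328/8.02×10^-7 = 2.80×10^5 → turbulent
ε/D = 0.31/328 = 9.45×10^-4
Haaland: f = 0.02035
h_f = f(L/D)V²/(2g) = 0.02035·(1180/0.328)·0.6841²/(2·9.81) = 1.746 m

h_f ≈ 1.75 m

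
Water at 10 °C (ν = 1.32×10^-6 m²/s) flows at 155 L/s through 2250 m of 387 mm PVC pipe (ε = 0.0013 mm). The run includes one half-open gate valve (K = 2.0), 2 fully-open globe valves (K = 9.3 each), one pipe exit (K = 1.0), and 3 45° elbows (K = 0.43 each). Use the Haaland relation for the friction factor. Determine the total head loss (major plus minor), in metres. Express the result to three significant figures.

V = 4Q/(πD²) = 1.318 m/s; V²/2g = 0.08850 m
Re = 3.86×10^5, ε/D = 3.36×10^-6 → f = 0.01372 (Haaland)
Major: h_f = f(L/D)·V²/2g = 0.01372·5814·0.08850 = 7.058 m
Minor: ΣK = 22.9; h_m = ΣK·V²/2g = 2.026 m
Total H_L = 7.058 + 2.026 = 9.084 m

H_L ≈ 9.08 m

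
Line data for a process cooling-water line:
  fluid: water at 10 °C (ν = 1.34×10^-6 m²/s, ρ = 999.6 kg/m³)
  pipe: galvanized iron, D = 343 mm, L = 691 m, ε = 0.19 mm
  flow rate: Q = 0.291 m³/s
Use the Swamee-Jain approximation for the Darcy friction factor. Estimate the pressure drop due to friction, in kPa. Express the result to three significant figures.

V = 4Q/(πD²) = 4·0.291/(π·0.343²) = 3.149 m/s
Re = VD/ν = 3.149·0.343/1.34×10^-6 = 8.06×10^5 → turbulent
ε/D = 0.19/343 = 5.54×10^-4
Swamee-Jain: f = 0.01777
h_f = f(L/D)V²/(2g) = 0.01777·(691/0.343)·3.149²/(2·9.81) = 18.10 m
Δp = ρg·h_f = 999.6·9.81·18.10 = 177.5 kPa

Δp ≈ 177 kPa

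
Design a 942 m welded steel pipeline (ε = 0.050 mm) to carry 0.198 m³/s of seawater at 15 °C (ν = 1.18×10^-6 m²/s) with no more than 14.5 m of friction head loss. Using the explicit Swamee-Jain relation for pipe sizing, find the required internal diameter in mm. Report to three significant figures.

Swamee-Jain (Type III): D = 0.66·[ε^1.25·(LQ²/(gh_f))^4.75 + ν·Q^9.4·(L/(gh_f))^5.2]^0.04
LQ²/(gh_f) = 0.2596; L/(gh_f) = 6.622
Term 1 = ε^1.25·(…)^4.75 = 6.95×10^-9; Term 2 = ν·Q^9.4·(…)^5.2 = 5.37×10^-9
D = 0.66·(6.95×10^-9 + 5.37×10^-9)^0.04 = 0.3185 m = 319 mm
Check: V = 2.48 m/s, Re = 6.71×10^5, f = 0.01470, h_f = 13.7 m ≈ 14.5 m ✓

D ≈ 319 mm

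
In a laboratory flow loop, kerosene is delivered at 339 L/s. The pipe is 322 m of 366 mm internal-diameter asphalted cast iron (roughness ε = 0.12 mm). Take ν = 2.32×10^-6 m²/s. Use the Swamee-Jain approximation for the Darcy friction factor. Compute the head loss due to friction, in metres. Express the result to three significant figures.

h_f ≈ 7.72 m

V = 4Q/(πD²) = 4·0.339/(π·0.366²) = 3.222 m/s
Re = VD/ν = 3.222·0.366/2.32×10^-6 = 5.08×10^5 → turbulent
ε/D = 0.12/366 = 3.28×10^-4
Swamee-Jain: f = 0.01657
h_f = f(L/D)V²/(2g) = 0.01657·(322/0.366)·3.222²/(2·9.81) = 7.715 m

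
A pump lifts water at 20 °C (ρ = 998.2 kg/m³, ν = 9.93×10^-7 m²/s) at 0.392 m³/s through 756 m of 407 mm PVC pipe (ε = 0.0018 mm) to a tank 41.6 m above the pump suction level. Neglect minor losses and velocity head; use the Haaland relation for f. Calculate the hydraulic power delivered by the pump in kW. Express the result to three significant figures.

P_hyd ≈ 197 kW

V = 4Q/(πD²) = 3.013 m/s; Re = 1.23×10^6; ε/D = 4.42×10^-6; f = 0.01127
h_f = f(L/D)V²/2g = 9.689 m
Total head H = z + h_f = 41.6 + 9.689 = 51.29 m
P_hyd = ρgQH = 998.2·9.81·0.392·51.29 = 196.9 kW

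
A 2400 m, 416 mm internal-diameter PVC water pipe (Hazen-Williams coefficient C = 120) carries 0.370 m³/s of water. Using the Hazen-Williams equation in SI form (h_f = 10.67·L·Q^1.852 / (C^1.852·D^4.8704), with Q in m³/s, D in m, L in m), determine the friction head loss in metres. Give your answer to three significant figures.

h_f = 10.67·2400·0.370^1.852 / (120^1.852·0.416^4.8704) = 41.04 m

h_f ≈ 41.0 m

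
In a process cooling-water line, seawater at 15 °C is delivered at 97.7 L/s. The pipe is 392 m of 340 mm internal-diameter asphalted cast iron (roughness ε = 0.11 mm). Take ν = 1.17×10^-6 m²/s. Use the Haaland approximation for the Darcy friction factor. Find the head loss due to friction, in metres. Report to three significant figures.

h_f ≈ 1.15 m

V = 4Q/(πD²) = 4·0.0977/(π·0.340²) = 1.076 m/s
Re = VD/ν = 1.076·0.340/1.17×10^-6 = 3.13×10^5 → turbulent
ε/D = 0.11/340 = 3.24×10^-4
Haaland: f = 0.01690
h_f = f(L/D)V²/(2g) = 0.01690·(392/0.340)·1.076²/(2·9.81) = 1.150 m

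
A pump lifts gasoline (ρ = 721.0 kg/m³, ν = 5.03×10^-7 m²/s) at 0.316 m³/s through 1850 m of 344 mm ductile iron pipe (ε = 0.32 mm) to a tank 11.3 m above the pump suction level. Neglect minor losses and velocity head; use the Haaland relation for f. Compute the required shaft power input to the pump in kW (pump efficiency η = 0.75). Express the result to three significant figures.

V = 4Q/(πD²) = 3.400 m/s; Re = 2.33×10^6; ε/D = 9.30×10^-4; f = 0.01946
h_f = f(L/D)V²/2g = 61.65 m
Total head H = z + h_f = 11.3 + 61.65 = 72.95 m
P_hyd = ρgQH = 721.0·9.81·0.316·72.95 = 163.0 kW
P_shaft = P_hyd/η = 163.0/0.75 = 217.4 kW

P_shaft ≈ 217 kW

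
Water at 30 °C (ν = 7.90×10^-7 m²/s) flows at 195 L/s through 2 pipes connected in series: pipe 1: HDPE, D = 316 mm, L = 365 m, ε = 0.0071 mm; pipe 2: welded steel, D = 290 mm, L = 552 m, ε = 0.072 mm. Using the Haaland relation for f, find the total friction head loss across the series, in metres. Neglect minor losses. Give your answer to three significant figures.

Pipe 1: V = 2.486 m/s, Re = 9.95×10^5, ε/D = 2.25×10^-5, f = 0.01202, h_1 = f(L/D)V²/2g = 4.374 m
Pipe 2: V = 2.952 m/s, Re = 1.08×10^6, ε/D = 2.48×10^-4, f = 0.01506, h_2 = f(L/D)V²/2g = 12.73 m
Series → Q common, losses add: H = Σh = 17.11 m

H ≈ 17.1 m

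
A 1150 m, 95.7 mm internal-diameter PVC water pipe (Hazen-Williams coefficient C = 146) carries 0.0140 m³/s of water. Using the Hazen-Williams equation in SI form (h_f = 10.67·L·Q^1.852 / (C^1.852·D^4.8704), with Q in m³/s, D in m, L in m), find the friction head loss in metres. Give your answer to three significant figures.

h_f = 10.67·1150·0.0140^1.852 / (146^1.852·0.0957^4.8704) = 40.78 m

h_f ≈ 40.8 m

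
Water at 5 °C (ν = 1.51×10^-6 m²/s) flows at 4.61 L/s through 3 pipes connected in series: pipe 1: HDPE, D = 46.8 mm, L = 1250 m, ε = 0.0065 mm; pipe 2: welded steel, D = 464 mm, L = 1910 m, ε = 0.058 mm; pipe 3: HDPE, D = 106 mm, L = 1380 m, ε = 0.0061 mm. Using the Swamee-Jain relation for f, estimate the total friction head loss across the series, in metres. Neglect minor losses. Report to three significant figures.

H ≈ 193 m

Pipe 1: V = 2.680 m/s, Re = 8.31×10^4, ε/D = 1.39×10^-4, f = 0.01931, h_1 = f(L/D)V²/2g = 188.8 m
Pipe 2: V = 0.02726 m/s, Re = 8380, ε/D = 1.25×10^-4, f = 0.03274, h_2 = f(L/D)V²/2g = 0.005106 m
Pipe 3: V = 0.5224 m/s, Re = 3.67×10^4, ε/D = 5.75×10^-5, f = 0.02249, h_3 = f(L/D)V²/2g = 4.072 m
Series → Q common, losses add: H = Σh = 192.8 m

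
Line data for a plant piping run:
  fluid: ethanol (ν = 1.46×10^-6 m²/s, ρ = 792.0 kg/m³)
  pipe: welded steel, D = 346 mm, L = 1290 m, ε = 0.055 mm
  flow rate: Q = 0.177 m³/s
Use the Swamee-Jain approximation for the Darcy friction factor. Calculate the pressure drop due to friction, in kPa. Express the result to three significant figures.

V = 4Q/(πD²) = 4·0.177/(π·0.346²) = 1.882 m/s
Re = VD/ν = 1.882·0.346/1.46×10^-6 = 4.46×10^5 → turbulent
ε/D = 0.055/346 = 1.59×10^-4
Swamee-Jain: f = 0.01528
h_f = f(L/D)V²/(2g) = 0.01528·(1290/0.346)·1.882²/(2·9.81) = 10.29 m
Δp = ρg·h_f = 792.0·9.81·10.29 = 79.95 kPa

Δp ≈ 80.0 kPa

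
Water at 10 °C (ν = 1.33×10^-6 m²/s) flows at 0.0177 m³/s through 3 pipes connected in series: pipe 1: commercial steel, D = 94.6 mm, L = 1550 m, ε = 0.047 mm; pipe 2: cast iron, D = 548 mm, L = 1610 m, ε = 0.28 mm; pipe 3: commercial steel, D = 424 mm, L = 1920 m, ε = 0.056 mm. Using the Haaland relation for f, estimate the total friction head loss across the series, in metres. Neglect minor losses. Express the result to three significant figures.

Pipe 1: V = 2.518 m/s, Re = 1.79×10^5, ε/D = 4.97×10^-4, f = 0.01881, h_1 = f(L/D)V²/2g = 99.59 m
Pipe 2: V = 0.07505 m/s, Re = 3.09×10^4, ε/D = 5.11×10^-4, f = 0.02435, h_2 = f(L/D)V²/2g = 0.02053 m
Pipe 3: V = 0.1254 m/s, Re = 4.00×10^4, ε/D = 1.32×10^-4, f = 0.02213, h_3 = f(L/D)V²/2g = 0.08026 m
Series → Q common, losses add: H = Σh = 99.70 m

H ≈ 99.7 m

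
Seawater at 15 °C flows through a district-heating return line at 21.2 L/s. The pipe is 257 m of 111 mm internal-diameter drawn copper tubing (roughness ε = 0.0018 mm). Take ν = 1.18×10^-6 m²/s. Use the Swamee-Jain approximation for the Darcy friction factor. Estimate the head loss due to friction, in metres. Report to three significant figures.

V = 4Q/(πD²) = 4·0.0212/(π·0.111²) = 2.191 m/s
Re = VD/ν = 2.191·0.111/1.18×10^-6 = 2.06×10^5 → turbulent
ε/D = 0.0018/111 = 1.62×10^-5
Swamee-Jain: f = 0.01559
h_f = f(L/D)V²/(2g) = 0.01559·(257/0.111)·2.191²/(2·9.81) = 8.832 m

h_f ≈ 8.83 m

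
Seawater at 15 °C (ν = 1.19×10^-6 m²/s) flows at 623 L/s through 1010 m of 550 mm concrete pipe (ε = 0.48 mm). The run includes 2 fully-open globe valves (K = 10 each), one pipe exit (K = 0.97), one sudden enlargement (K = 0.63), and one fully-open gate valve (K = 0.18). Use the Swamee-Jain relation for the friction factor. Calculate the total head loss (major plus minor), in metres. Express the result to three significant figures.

H_L ≈ 20.1 m

V = 4Q/(πD²) = 2.622 m/s; V²/2g = 0.3505 m
Re = 1.21×10^6, ε/D = 8.73×10^-4 → f = 0.01936 (Swamee-Jain)
Major: h_f = f(L/D)·V²/2g = 0.01936·1836·0.3505 = 12.46 m
Minor: ΣK = 21.8; h_m = ΣK·V²/2g = 7.633 m
Total H_L = 12.46 + 7.633 = 20.09 m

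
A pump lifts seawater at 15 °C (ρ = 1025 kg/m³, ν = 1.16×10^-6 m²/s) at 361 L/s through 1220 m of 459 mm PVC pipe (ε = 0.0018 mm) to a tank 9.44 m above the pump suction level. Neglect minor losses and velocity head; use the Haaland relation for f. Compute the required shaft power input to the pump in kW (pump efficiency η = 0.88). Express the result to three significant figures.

P_shaft ≈ 70.7 kW

V = 4Q/(πD²) = 2.182 m/s; Re = 8.63×10^5; ε/D = 3.92×10^-6; f = 0.01194
h_f = f(L/D)V²/2g = 7.697 m
Total head H = z + h_f = 9.44 + 7.697 = 17.14 m
P_hyd = ρgQH = 1025·9.81·0.361·17.14 = 62.21 kW
P_shaft = P_hyd/η = 62.21/0.88 = 70.69 kW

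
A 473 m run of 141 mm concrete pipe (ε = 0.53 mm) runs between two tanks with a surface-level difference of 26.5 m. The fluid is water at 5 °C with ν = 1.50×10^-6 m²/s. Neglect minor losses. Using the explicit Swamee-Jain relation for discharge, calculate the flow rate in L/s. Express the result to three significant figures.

Swamee-Jain (Type II): Q = -0.965·√(gD⁵h_f/L)·ln[ε/(3.7D) + √(3.17ν²L/(gD³h_f))]
√(gD⁵h_f/L) = √(9.81·0.141⁵·26.5/473) = 0.005534
ε/(3.7D) = 0.00102; √(3.17ν²L/(gD³h_f)) = 6.80×10^-5
Q = -0.965·0.005534·ln(0.001084) = 0.03646 m³/s
Check: V = 2.34 m/s, Re = 2.20×10^5, f = 0.02860, h_f = 26.7 m ≈ 26.5 m ✓

Q ≈ 36.5 L/s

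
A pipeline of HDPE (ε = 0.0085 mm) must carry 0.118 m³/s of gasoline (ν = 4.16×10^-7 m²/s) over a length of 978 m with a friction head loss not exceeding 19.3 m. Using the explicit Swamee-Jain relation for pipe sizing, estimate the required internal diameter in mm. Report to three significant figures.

Swamee-Jain (Type III): D = 0.66·[ε^1.25·(LQ²/(gh_f))^4.75 + ν·Q^9.4·(L/(gh_f))^5.2]^0.04
LQ²/(gh_f) = 0.07192; L/(gh_f) = 5.166
Term 1 = ε^1.25·(…)^4.75 = 1.71×10^-12; Term 2 = ν·Q^9.4·(…)^5.2 = 4.01×10^-12
D = 0.66·(1.71×10^-12 + 4.01×10^-12)^0.04 = 0.2343 m = 234 mm
Check: V = 2.74 m/s, Re = 1.54×10^6, f = 0.01183, h_f = 18.8 m ≈ 19.3 m ✓

D ≈ 234 mm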